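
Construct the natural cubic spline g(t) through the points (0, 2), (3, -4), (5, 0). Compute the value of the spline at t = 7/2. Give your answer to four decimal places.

Put σ_i = g'' at the i-th knot. Here h = (3, 2) and Δ = (-2, 2), so the interior equations h_(i-1)·σ_(i-1) + 2(h_(i-1)+h_i)·σ_i + h_i·σ_(i+1) = 6(Δ_i − Δ_(i-1)) read
  3·σ_0 + 10·σ_1 + 2·σ_2 = 6(Δ_1 - Δ_0) = 24
Natural end conditions: σ_0 = σ_2 = 0.
Solving: σ_0 = 0, σ_1 = 12/5, σ_2 = 0.
On [3, 5], g(t) = -4 + 2/5·(t - 3) + 6/5·(t - 3)² - 1/5·(t - 3)³.
With (t - 3) = 1/2: g(7/2) = -141/40.

-3.5250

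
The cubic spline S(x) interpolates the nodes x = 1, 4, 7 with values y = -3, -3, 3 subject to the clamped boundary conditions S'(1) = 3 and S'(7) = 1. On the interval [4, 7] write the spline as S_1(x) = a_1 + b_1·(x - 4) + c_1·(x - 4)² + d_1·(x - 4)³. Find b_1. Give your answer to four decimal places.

With σ_i denoting the second derivative at x_i, h_i = 3, 3, and Δ_i = (y_(i+1) − y_i)/h_i = 0, 2:
  3·σ_0 + 12·σ_1 + 3·σ_2 = 6(Δ_1 - Δ_0) = 12
Clamped end conditions give two more equations: 2h_0·σ_0 + h_0·σ_1 = 6(Δ_0 - S'(1)) = -18 and h_1·σ_1 + 2h_1·σ_2 = 6(S'(7) - Δ_1) = -6.
Solving the tridiagonal system: σ_0 = -13/3, σ_1 = 8/3, σ_2 = -7/3.
On [4, 7], with S_1(x) = a_1 + b_1·(x - 4) + c_1·(x - 4)² + d_1·(x - 4)³: c_1 = σ_1/2 = 4/3, d_1 = (σ_2 - σ_1)/(6h_1) = -5/18, b_1 = Δ_1 - h_1(2σ_1 + σ_2)/6 = 1/2.

0.5000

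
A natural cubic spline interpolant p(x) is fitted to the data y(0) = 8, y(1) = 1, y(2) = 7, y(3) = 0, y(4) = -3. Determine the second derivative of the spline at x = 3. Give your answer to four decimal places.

Write σ_i for p''(x_i). With h_i = 1, 1, 1, 1 and divided differences Δ_i = -7, 6, -7, -3, the continuity of p' gives the tridiagonal system
  1·σ_0 + 4·σ_1 + 1·σ_2 = 6(Δ_1 - Δ_0) = 78
  1·σ_1 + 4·σ_2 + 1·σ_3 = 6(Δ_2 - Δ_1) = -78
  1·σ_2 + 4·σ_3 + 1·σ_4 = 6(Δ_3 - Δ_2) = 24
Natural end conditions: σ_0 = σ_4 = 0.
Hence σ_0 = 0, σ_1 = 753/28, σ_2 = -207/7, σ_3 = 375/28, σ_4 = 0.

13.3929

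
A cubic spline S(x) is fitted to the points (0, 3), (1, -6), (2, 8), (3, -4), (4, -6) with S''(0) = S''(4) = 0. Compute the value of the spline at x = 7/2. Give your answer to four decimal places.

With m_i denoting the second derivative at x_i, h_i = 1, 1, 1, 1, and Δ_i = (y_(i+1) − y_i)/h_i = -9, 14, -12, -2:
  1·m_0 + 4·m_1 + 1·m_2 = 6(Δ_1 - Δ_0) = 138
  1·m_1 + 4·m_2 + 1·m_3 = 6(Δ_2 - Δ_1) = -156
  1·m_2 + 4·m_3 + 1·m_4 = 6(Δ_3 - Δ_2) = 60
Natural end conditions: m_0 = m_4 = 0.
Solving: m_0 = 0, m_1 = 1377/28, m_2 = -411/7, m_3 = 831/28, m_4 = 0.
On [3, 4], S(x) = -4 - 333/28·(x - 3) + 831/56·(x - 3)² - 277/56·(x - 3)³.
With (x - 3) = 1/2: S(7/2) = -3071/448.

-6.8549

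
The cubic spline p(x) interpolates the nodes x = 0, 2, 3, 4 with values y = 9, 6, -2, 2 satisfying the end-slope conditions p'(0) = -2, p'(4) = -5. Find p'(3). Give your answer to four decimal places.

Let M_i = p''(x_i). Step sizes h_i = 2, 1, 1; slopes of the chords Δ_i = (y_(i+1) - y_i)/h_i = -3/2, -8, 4.
  2·M_0 + 6·M_1 + 1·M_2 = 6(Δ_1 - Δ_0) = -39
  1·M_1 + 4·M_2 + 1·M_3 = 6(Δ_2 - Δ_1) = 72
Clamped end conditions give two more equations: 2h_0·M_0 + h_0·M_1 = 6(Δ_0 - p'(0)) = 3 and h_2·M_2 + 2h_2·M_3 = 6(p'(4) - Δ_2) = -54.
Solving: M_0 = 177/22, M_1 = -321/22, M_2 = 357/11, M_3 = -951/22.
On [3, 4], p'(x) = b_2 + 2c_2·(x - 3) + 3d_2·(x - 3)² with b_2 = Δ_2 - h_2(2M_2 + M_3)/6 = 17/44, c_2 = M_2/2 = 357/22, d_2 = (M_3 - M_2)/(6h_2) = -555/44. So p'(3) = 17/44.

0.3864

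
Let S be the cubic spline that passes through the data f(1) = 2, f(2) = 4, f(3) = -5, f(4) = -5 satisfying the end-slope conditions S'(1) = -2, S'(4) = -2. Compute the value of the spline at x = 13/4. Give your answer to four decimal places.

Put σ_i = S'' at the i-th knot. Here h = (1, 1, 1) and Δ = (2, -9, 0), so the interior equations h_(i-1)·σ_(i-1) + 2(h_(i-1)+h_i)·σ_i + h_i·σ_(i+1) = 6(Δ_i − Δ_(i-1)) read
  1·σ_0 + 4·σ_1 + 1·σ_2 = 6(Δ_1 - Δ_0) = -66
  1·σ_1 + 4·σ_2 + 1·σ_3 = 6(Δ_2 - Δ_1) = 54
Clamped end conditions give two more equations: 2h_0·σ_0 + h_0·σ_1 = 6(Δ_0 - S'(1)) = 24 and h_2·σ_2 + 2h_2·σ_3 = 6(S'(4) - Δ_2) = -12.
Solving the tridiagonal system: σ_0 = 134/5, σ_1 = -148/5, σ_2 = 128/5, σ_3 = -94/5.
On [3, 4], S(x) = -5 - 27/5·(x - 3) + 64/5·(x - 3)² - 37/5·(x - 3)³.
With (x - 3) = 1/4: S(13/4) = -1813/320.

-5.6656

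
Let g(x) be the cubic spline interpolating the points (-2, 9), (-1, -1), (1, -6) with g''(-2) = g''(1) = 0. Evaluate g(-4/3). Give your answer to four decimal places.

1.8704

Put m_i = g'' at the i-th knot. Here h = (1, 2) and Δ = (-10, -5/2), so the interior equations h_(i-1)·m_(i-1) + 2(h_(i-1)+h_i)·m_i + h_i·m_(i+1) = 6(Δ_i − Δ_(i-1)) read
  1·m_0 + 6·m_1 + 2·m_2 = 6(Δ_1 - Δ_0) = 45
Natural end conditions: m_0 = m_2 = 0.
Solving: m_0 = 0, m_1 = 15/2, m_2 = 0.
On [-2, -1], g(x) = 9 - 45/4·(x + 2) + 0·(x + 2)² + 5/4·(x + 2)³.
With (x + 2) = 2/3: g(-4/3) = 101/54.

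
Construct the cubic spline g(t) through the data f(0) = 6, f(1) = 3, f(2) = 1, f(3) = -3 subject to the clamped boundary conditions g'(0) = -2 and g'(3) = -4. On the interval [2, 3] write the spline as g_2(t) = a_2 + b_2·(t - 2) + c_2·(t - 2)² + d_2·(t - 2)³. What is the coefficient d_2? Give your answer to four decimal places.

1.1333

Write σ_i for g''(x_i). With h_i = 1, 1, 1 and divided differences Δ_i = -3, -2, -4, the continuity of g' gives the tridiagonal system
  1·σ_0 + 4·σ_1 + 1·σ_2 = 6(Δ_1 - Δ_0) = 6
  1·σ_1 + 4·σ_2 + 1·σ_3 = 6(Δ_2 - Δ_1) = -12
Clamped end conditions give two more equations: 2h_0·σ_0 + h_0·σ_1 = 6(Δ_0 - g'(0)) = -6 and h_2·σ_2 + 2h_2·σ_3 = 6(g'(3) - Δ_2) = 0.
Hence σ_0 = -74/15, σ_1 = 58/15, σ_2 = -68/15, σ_3 = 34/15.
On [2, 3], with g_2(t) = a_2 + b_2·(t - 2) + c_2·(t - 2)² + d_2·(t - 2)³: c_2 = σ_2/2 = -34/15, d_2 = (σ_3 - σ_2)/(6h_2) = 17/15, b_2 = Δ_2 - h_2(2σ_2 + σ_3)/6 = -43/15.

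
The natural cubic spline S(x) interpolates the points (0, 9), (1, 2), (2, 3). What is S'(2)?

3

Let M_i = S''(x_i). Step sizes h_i = 1, 1; slopes of the chords Δ_i = (y_(i+1) - y_i)/h_i = -7, 1.
  1·M_0 + 4·M_1 + 1·M_2 = 6(Δ_1 - Δ_0) = 48
Natural end conditions: M_0 = M_2 = 0.
Hence M_0 = 0, M_1 = 12, M_2 = 0.
On [1, 2], S'(x) = b_1 + 2c_1·(x - 1) + 3d_1·(x - 1)² with b_1 = Δ_1 - h_1(2M_1 + M_2)/6 = -3, c_1 = M_1/2 = 6, d_1 = (M_2 - M_1)/(6h_1) = -2. So S'(2) = 3.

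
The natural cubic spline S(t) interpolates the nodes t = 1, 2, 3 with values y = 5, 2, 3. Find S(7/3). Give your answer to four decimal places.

Let M_i = S''(x_i). Step sizes h_i = 1, 1; slopes of the chords Δ_i = (y_(i+1) - y_i)/h_i = -3, 1.
  1·M_0 + 4·M_1 + 1·M_2 = 6(Δ_1 - Δ_0) = 24
Natural end conditions: M_0 = M_2 = 0.
Solving: M_0 = 0, M_1 = 6, M_2 = 0.
On [2, 3], S(t) = 2 - 1·(t - 2) + 3·(t - 2)² - 1·(t - 2)³.
With (t - 2) = 1/3: S(7/3) = 53/27.

1.9630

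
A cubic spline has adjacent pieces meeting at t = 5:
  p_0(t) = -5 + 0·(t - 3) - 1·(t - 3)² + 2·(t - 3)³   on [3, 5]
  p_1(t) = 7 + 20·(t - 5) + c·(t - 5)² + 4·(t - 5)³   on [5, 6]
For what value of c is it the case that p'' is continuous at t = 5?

p_0''(t) = -2 + 12·(t - 3), so p_0''(5) = 22. On the right, p_1''(5) = 2c, so c = 11.

11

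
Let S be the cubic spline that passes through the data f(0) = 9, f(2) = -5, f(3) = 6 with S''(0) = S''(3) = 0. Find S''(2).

18

Put σ_i = S'' at the i-th knot. Here h = (2, 1) and Δ = (-7, 11), so the interior equations h_(i-1)·σ_(i-1) + 2(h_(i-1)+h_i)·σ_i + h_i·σ_(i+1) = 6(Δ_i − Δ_(i-1)) read
  2·σ_0 + 6·σ_1 + 1·σ_2 = 6(Δ_1 - Δ_0) = 108
Natural end conditions: σ_0 = σ_2 = 0.
Solving: σ_0 = 0, σ_1 = 18, σ_2 = 0.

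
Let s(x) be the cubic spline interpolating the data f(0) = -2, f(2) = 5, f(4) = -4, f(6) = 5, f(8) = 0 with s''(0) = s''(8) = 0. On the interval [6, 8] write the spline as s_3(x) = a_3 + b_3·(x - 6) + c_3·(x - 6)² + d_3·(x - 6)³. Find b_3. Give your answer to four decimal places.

Write m_i for s''(x_i). With h_i = 2, 2, 2, 2 and divided differences Δ_i = 7/2, -9/2, 9/2, -5/2, the continuity of s' gives the tridiagonal system
  2·m_0 + 8·m_1 + 2·m_2 = 6(Δ_1 - Δ_0) = -48
  2·m_1 + 8·m_2 + 2·m_3 = 6(Δ_2 - Δ_1) = 54
  2·m_2 + 8·m_3 + 2·m_4 = 6(Δ_3 - Δ_2) = -42
Natural end conditions: m_0 = m_4 = 0.
Hence m_0 = 0, m_1 = -489/56, m_2 = 153/14, m_3 = -447/56, m_4 = 0.
On [6, 8], with s_3(x) = a_3 + b_3·(x - 6) + c_3·(x - 6)² + d_3·(x - 6)³: c_3 = m_3/2 = -447/112, d_3 = (m_4 - m_3)/(6h_3) = 149/224, b_3 = Δ_3 - h_3(2m_3 + m_4)/6 = 79/28.

2.8214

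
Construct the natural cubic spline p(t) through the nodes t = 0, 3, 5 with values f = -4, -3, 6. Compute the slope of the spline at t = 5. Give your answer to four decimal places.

Write M_i for p''(x_i). With h_i = 3, 2 and divided differences Δ_i = 1/3, 9/2, the continuity of p' gives the tridiagonal system
  3·M_0 + 10·M_1 + 2·M_2 = 6(Δ_1 - Δ_0) = 25
Natural end conditions: M_0 = M_2 = 0.
Solving the tridiagonal system: M_0 = 0, M_1 = 5/2, M_2 = 0.
On [3, 5], p'(t) = b_1 + 2c_1·(t - 3) + 3d_1·(t - 3)² with b_1 = Δ_1 - h_1(2M_1 + M_2)/6 = 17/6, c_1 = M_1/2 = 5/4, d_1 = (M_2 - M_1)/(6h_1) = -5/24. So p'(5) = 16/3.

5.3333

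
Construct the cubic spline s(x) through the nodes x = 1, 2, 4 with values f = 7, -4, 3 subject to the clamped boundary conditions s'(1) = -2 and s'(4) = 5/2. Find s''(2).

26

Write M_i for s''(x_i). With h_i = 1, 2 and divided differences Δ_i = -11, 7/2, the continuity of s' gives the tridiagonal system
  1·M_0 + 6·M_1 + 2·M_2 = 6(Δ_1 - Δ_0) = 87
Clamped end conditions give two more equations: 2h_0·M_0 + h_0·M_1 = 6(Δ_0 - s'(1)) = -54 and h_1·M_1 + 2h_1·M_2 = 6(s'(4) - Δ_1) = -6.
Solving: M_0 = -40, M_1 = 26, M_2 = -29/2.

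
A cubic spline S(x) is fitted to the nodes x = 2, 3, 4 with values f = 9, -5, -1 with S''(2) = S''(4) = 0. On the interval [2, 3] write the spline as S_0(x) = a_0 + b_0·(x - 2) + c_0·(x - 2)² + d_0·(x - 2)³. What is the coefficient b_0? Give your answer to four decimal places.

-18.5000

Write m_i for S''(x_i). With h_i = 1, 1 and divided differences Δ_i = -14, 4, the continuity of S' gives the tridiagonal system
  1·m_0 + 4·m_1 + 1·m_2 = 6(Δ_1 - Δ_0) = 108
Natural end conditions: m_0 = m_2 = 0.
Forward elimination and back-substitution give m_0 = 0, m_1 = 27, m_2 = 0.
On [2, 3], with S_0(x) = a_0 + b_0·(x - 2) + c_0·(x - 2)² + d_0·(x - 2)³: c_0 = m_0/2 = 0, d_0 = (m_1 - m_0)/(6h_0) = 9/2, b_0 = Δ_0 - h_0(2m_0 + m_1)/6 = -37/2.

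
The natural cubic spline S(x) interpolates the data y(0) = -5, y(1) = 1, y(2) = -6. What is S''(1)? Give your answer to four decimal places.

-19.5000

Let σ_i = S''(x_i). Step sizes h_i = 1, 1; slopes of the chords Δ_i = (y_(i+1) - y_i)/h_i = 6, -7.
  1·σ_0 + 4·σ_1 + 1·σ_2 = 6(Δ_1 - Δ_0) = -78
Natural end conditions: σ_0 = σ_2 = 0.
Hence σ_0 = 0, σ_1 = -39/2, σ_2 = 0.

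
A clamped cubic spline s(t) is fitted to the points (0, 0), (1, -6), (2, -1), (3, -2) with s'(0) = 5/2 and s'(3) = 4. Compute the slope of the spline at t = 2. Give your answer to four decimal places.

2.5000

Write M_i for s''(x_i). With h_i = 1, 1, 1 and divided differences Δ_i = -6, 5, -1, the continuity of s' gives the tridiagonal system
  1·M_0 + 4·M_1 + 1·M_2 = 6(Δ_1 - Δ_0) = 66
  1·M_1 + 4·M_2 + 1·M_3 = 6(Δ_2 - Δ_1) = -36
Clamped end conditions give two more equations: 2h_0·M_0 + h_0·M_1 = 6(Δ_0 - s'(0)) = -51 and h_2·M_2 + 2h_2·M_3 = 6(s'(3) - Δ_2) = 30.
Hence M_0 = -42, M_1 = 33, M_2 = -24, M_3 = 27.
On [2, 3], s'(t) = b_2 + 2c_2·(t - 2) + 3d_2·(t - 2)² with b_2 = Δ_2 - h_2(2M_2 + M_3)/6 = 5/2, c_2 = M_2/2 = -12, d_2 = (M_3 - M_2)/(6h_2) = 17/2. So s'(2) = 5/2.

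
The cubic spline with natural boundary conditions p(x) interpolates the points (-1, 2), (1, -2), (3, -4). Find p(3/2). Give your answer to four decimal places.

-2.6641

Put M_i = p'' at the i-th knot. Here h = (2, 2) and Δ = (-2, -1), so the interior equations h_(i-1)·M_(i-1) + 2(h_(i-1)+h_i)·M_i + h_i·M_(i+1) = 6(Δ_i − Δ_(i-1)) read
  2·M_0 + 8·M_1 + 2·M_2 = 6(Δ_1 - Δ_0) = 6
Natural end conditions: M_0 = M_2 = 0.
Forward elimination and back-substitution give M_0 = 0, M_1 = 3/4, M_2 = 0.
On [1, 3], p(x) = -2 - 3/2·(x - 1) + 3/8·(x - 1)² - 1/16·(x - 1)³.
With (x - 1) = 1/2: p(3/2) = -341/128.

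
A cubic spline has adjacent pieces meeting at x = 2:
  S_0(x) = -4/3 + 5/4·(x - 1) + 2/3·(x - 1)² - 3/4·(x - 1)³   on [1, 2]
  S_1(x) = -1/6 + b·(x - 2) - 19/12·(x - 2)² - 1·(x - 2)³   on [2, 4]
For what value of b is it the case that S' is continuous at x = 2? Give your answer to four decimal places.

0.3333

S_0'(x) = 5/4 + 4/3·(x - 1) - 9/4·(x - 1)², so S_0'(2) = 1/3. On the right, S_1'(2) = b, so b = 1/3.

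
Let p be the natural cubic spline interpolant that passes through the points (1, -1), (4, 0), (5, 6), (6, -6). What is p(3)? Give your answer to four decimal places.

-4.7061

Put M_i = p'' at the i-th knot. Here h = (3, 1, 1) and Δ = (1/3, 6, -12), so the interior equations h_(i-1)·M_(i-1) + 2(h_(i-1)+h_i)·M_i + h_i·M_(i+1) = 6(Δ_i − Δ_(i-1)) read
  3·M_0 + 8·M_1 + 1·M_2 = 6(Δ_1 - Δ_0) = 34
  1·M_1 + 4·M_2 + 1·M_3 = 6(Δ_2 - Δ_1) = -108
Natural end conditions: M_0 = M_3 = 0.
Forward elimination and back-substitution give M_0 = 0, M_1 = 244/31, M_2 = -898/31, M_3 = 0.
On [1, 4], p(x) = -1 - 335/93·(x - 1) + 0·(x - 1)² + 122/279·(x - 1)³.
With (x - 1) = 2: p(3) = -1313/279.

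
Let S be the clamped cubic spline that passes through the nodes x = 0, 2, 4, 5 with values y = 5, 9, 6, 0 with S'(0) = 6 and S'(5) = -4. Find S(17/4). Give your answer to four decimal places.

Let M_i = S''(x_i). Step sizes h_i = 2, 2, 1; slopes of the chords Δ_i = (y_(i+1) - y_i)/h_i = 2, -3/2, -6.
  2·M_0 + 8·M_1 + 2·M_2 = 6(Δ_1 - Δ_0) = -21
  2·M_1 + 6·M_2 + 1·M_3 = 6(Δ_2 - Δ_1) = -27
Clamped end conditions give two more equations: 2h_0·M_0 + h_0·M_1 = 6(Δ_0 - S'(0)) = -24 and h_2·M_2 + 2h_2·M_3 = 6(S'(5) - Δ_2) = 12.
Forward elimination and back-substitution give M_0 = -287/46, M_1 = 11/23, M_2 = -142/23, M_3 = 209/23.
On [4, 5], S(x) = 6 - 251/46·(x - 4) - 71/23·(x - 4)² + 117/46·(x - 4)³.
With (x - 4) = 1/4: S(17/4) = 13197/2944.

4.4827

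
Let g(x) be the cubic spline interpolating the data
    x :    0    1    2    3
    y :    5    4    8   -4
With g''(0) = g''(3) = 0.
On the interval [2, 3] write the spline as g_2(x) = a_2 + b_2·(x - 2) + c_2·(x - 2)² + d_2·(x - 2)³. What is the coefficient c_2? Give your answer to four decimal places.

-13.8000

With m_i denoting the second derivative at x_i, h_i = 1, 1, 1, and Δ_i = (y_(i+1) − y_i)/h_i = -1, 4, -12:
  1·m_0 + 4·m_1 + 1·m_2 = 6(Δ_1 - Δ_0) = 30
  1·m_1 + 4·m_2 + 1·m_3 = 6(Δ_2 - Δ_1) = -96
Natural end conditions: m_0 = m_3 = 0.
Forward elimination and back-substitution give m_0 = 0, m_1 = 72/5, m_2 = -138/5, m_3 = 0.
On [2, 3], with g_2(x) = a_2 + b_2·(x - 2) + c_2·(x - 2)² + d_2·(x - 2)³: c_2 = m_2/2 = -69/5, d_2 = (m_3 - m_2)/(6h_2) = 23/5, b_2 = Δ_2 - h_2(2m_2 + m_3)/6 = -14/5.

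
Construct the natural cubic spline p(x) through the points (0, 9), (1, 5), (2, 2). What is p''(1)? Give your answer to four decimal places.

1.5000

Write m_i for p''(x_i). With h_i = 1, 1 and divided differences Δ_i = -4, -3, the continuity of p' gives the tridiagonal system
  1·m_0 + 4·m_1 + 1·m_2 = 6(Δ_1 - Δ_0) = 6
Natural end conditions: m_0 = m_2 = 0.
Forward elimination and back-substitution give m_0 = 0, m_1 = 3/2, m_2 = 0.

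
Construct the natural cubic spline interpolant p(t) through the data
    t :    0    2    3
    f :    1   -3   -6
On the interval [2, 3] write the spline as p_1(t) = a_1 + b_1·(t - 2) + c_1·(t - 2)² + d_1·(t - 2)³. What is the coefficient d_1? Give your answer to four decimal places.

0.1667

Let M_i = p''(x_i). Step sizes h_i = 2, 1; slopes of the chords Δ_i = (y_(i+1) - y_i)/h_i = -2, -3.
  2·M_0 + 6·M_1 + 1·M_2 = 6(Δ_1 - Δ_0) = -6
Natural end conditions: M_0 = M_2 = 0.
Solving: M_0 = 0, M_1 = -1, M_2 = 0.
On [2, 3], with p_1(t) = a_1 + b_1·(t - 2) + c_1·(t - 2)² + d_1·(t - 2)³: c_1 = M_1/2 = -1/2, d_1 = (M_2 - M_1)/(6h_1) = 1/6, b_1 = Δ_1 - h_1(2M_1 + M_2)/6 = -8/3.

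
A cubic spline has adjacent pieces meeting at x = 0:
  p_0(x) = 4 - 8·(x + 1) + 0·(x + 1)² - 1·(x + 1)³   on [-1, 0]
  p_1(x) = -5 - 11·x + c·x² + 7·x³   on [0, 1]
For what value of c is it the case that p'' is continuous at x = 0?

p_0''(x) = 0 - 6·(x + 1), so p_0''(0) = -6. On the right, p_1''(0) = 2c, so c = -3.

-3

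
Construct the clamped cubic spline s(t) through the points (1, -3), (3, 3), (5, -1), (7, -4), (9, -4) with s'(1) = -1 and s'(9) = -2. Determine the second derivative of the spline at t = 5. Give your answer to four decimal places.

1.5625

Put m_i = s'' at the i-th knot. Here h = (2, 2, 2, 2) and Δ = (3, -2, -3/2, 0), so the interior equations h_(i-1)·m_(i-1) + 2(h_(i-1)+h_i)·m_i + h_i·m_(i+1) = 6(Δ_i − Δ_(i-1)) read
  2·m_0 + 8·m_1 + 2·m_2 = 6(Δ_1 - Δ_0) = -30
  2·m_1 + 8·m_2 + 2·m_3 = 6(Δ_2 - Δ_1) = 3
  2·m_2 + 8·m_3 + 2·m_4 = 6(Δ_3 - Δ_2) = 9
Clamped end conditions give two more equations: 2h_0·m_0 + h_0·m_1 = 6(Δ_0 - s'(1)) = 24 and h_3·m_3 + 2h_3·m_4 = 6(s'(9) - Δ_3) = -12.
Solving the tridiagonal system: m_0 = 1033/112, m_1 = -361/56, m_2 = 25/16, m_3 = 95/56, m_4 = -431/112.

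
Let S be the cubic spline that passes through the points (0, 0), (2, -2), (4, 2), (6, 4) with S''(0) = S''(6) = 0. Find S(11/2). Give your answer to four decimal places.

3.7188

With m_i denoting the second derivative at x_i, h_i = 2, 2, 2, and Δ_i = (y_(i+1) − y_i)/h_i = -1, 2, 1:
  2·m_0 + 8·m_1 + 2·m_2 = 6(Δ_1 - Δ_0) = 18
  2·m_1 + 8·m_2 + 2·m_3 = 6(Δ_2 - Δ_1) = -6
Natural end conditions: m_0 = m_3 = 0.
Forward elimination and back-substitution give m_0 = 0, m_1 = 13/5, m_2 = -7/5, m_3 = 0.
On [4, 6], S(x) = 2 + 29/15·(x - 4) - 7/10·(x - 4)² + 7/60·(x - 4)³.
With (x - 4) = 3/2: S(11/2) = 119/32.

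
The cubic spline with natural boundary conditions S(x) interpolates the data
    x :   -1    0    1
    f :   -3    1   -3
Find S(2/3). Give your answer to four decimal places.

-1.0741

Write m_i for S''(x_i). With h_i = 1, 1 and divided differences Δ_i = 4, -4, the continuity of S' gives the tridiagonal system
  1·m_0 + 4·m_1 + 1·m_2 = 6(Δ_1 - Δ_0) = -48
Natural end conditions: m_0 = m_2 = 0.
Solving: m_0 = 0, m_1 = -12, m_2 = 0.
On [0, 1], S(x) = 1 + 0·x - 6·x² + 2·x³.
With x = 2/3: S(2/3) = -29/27.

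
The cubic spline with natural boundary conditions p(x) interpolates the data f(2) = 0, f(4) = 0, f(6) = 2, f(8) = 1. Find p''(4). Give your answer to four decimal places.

With M_i denoting the second derivative at x_i, h_i = 2, 2, 2, and Δ_i = (y_(i+1) − y_i)/h_i = 0, 1, -1/2:
  2·M_0 + 8·M_1 + 2·M_2 = 6(Δ_1 - Δ_0) = 6
  2·M_1 + 8·M_2 + 2·M_3 = 6(Δ_2 - Δ_1) = -9
Natural end conditions: M_0 = M_3 = 0.
Solving: M_0 = 0, M_1 = 11/10, M_2 = -7/5, M_3 = 0.

1.1000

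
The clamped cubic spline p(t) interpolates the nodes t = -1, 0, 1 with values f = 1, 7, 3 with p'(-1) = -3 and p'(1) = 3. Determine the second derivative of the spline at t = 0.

With M_i denoting the second derivative at x_i, h_i = 1, 1, and Δ_i = (y_(i+1) − y_i)/h_i = 6, -4:
  1·M_0 + 4·M_1 + 1·M_2 = 6(Δ_1 - Δ_0) = -60
Clamped end conditions give two more equations: 2h_0·M_0 + h_0·M_1 = 6(Δ_0 - p'(-1)) = 54 and h_1·M_1 + 2h_1·M_2 = 6(p'(1) - Δ_1) = 42.
Forward elimination and back-substitution give M_0 = 45, M_1 = -36, M_2 = 39.

-36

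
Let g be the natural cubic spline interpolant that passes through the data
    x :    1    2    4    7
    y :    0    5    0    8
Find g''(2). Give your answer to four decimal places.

-9.1429

Write m_i for g''(x_i). With h_i = 1, 2, 3 and divided differences Δ_i = 5, -5/2, 8/3, the continuity of g' gives the tridiagonal system
  1·m_0 + 6·m_1 + 2·m_2 = 6(Δ_1 - Δ_0) = -45
  2·m_1 + 10·m_2 + 3·m_3 = 6(Δ_2 - Δ_1) = 31
Natural end conditions: m_0 = m_3 = 0.
Hence m_0 = 0, m_1 = -64/7, m_2 = 69/14, m_3 = 0.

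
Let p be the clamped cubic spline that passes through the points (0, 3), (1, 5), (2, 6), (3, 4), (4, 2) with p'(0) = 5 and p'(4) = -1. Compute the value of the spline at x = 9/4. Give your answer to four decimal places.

5.7620

With M_i denoting the second derivative at x_i, h_i = 1, 1, 1, 1, and Δ_i = (y_(i+1) − y_i)/h_i = 2, 1, -2, -2:
  1·M_0 + 4·M_1 + 1·M_2 = 6(Δ_1 - Δ_0) = -6
  1·M_1 + 4·M_2 + 1·M_3 = 6(Δ_2 - Δ_1) = -18
  1·M_2 + 4·M_3 + 1·M_4 = 6(Δ_3 - Δ_2) = 0
Clamped end conditions give two more equations: 2h_0·M_0 + h_0·M_1 = 6(Δ_0 - p'(0)) = -18 and h_3·M_3 + 2h_3·M_4 = 6(p'(4) - Δ_3) = 6.
Solving: M_0 = -285/28, M_1 = 33/14, M_2 = -21/4, M_3 = 9/14, M_4 = 75/28.
On [2, 3], p(x) = 6 - 5/14·(x - 2) - 21/8·(x - 2)² + 55/56·(x - 2)³.
With (x - 2) = 1/4: p(9/4) = 20651/3584.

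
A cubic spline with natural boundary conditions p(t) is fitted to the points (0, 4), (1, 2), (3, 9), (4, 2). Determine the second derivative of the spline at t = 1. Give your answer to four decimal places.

10.1250

Let σ_i = p''(x_i). Step sizes h_i = 1, 2, 1; slopes of the chords Δ_i = (y_(i+1) - y_i)/h_i = -2, 7/2, -7.
  1·σ_0 + 6·σ_1 + 2·σ_2 = 6(Δ_1 - Δ_0) = 33
  2·σ_1 + 6·σ_2 + 1·σ_3 = 6(Δ_2 - Δ_1) = -63
Natural end conditions: σ_0 = σ_3 = 0.
Hence σ_0 = 0, σ_1 = 81/8, σ_2 = -111/8, σ_3 = 0.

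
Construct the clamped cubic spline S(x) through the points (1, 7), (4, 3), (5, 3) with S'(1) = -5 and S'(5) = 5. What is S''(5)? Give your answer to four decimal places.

With M_i denoting the second derivative at x_i, h_i = 3, 1, and Δ_i = (y_(i+1) − y_i)/h_i = -4/3, 0:
  3·M_0 + 8·M_1 + 1·M_2 = 6(Δ_1 - Δ_0) = 8
Clamped end conditions give two more equations: 2h_0·M_0 + h_0·M_1 = 6(Δ_0 - S'(1)) = 22 and h_1·M_1 + 2h_1·M_2 = 6(S'(5) - Δ_1) = 30.
Forward elimination and back-substitution give M_0 = 31/6, M_1 = -3, M_2 = 33/2.

16.5000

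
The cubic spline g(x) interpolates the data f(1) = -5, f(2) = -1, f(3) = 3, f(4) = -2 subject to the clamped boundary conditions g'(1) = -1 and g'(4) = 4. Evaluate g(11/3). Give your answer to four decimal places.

-1.5580

Let σ_i = g''(x_i). Step sizes h_i = 1, 1, 1; slopes of the chords Δ_i = (y_(i+1) - y_i)/h_i = 4, 4, -5.
  1·σ_0 + 4·σ_1 + 1·σ_2 = 6(Δ_1 - Δ_0) = 0
  1·σ_1 + 4·σ_2 + 1·σ_3 = 6(Δ_2 - Δ_1) = -54
Clamped end conditions give two more equations: 2h_0·σ_0 + h_0·σ_1 = 6(Δ_0 - g'(1)) = 30 and h_2·σ_2 + 2h_2·σ_3 = 6(g'(4) - Δ_2) = 54.
Hence σ_0 = 206/15, σ_1 = 38/15, σ_2 = -358/15, σ_3 = 584/15.
On [3, 4], g(x) = 3 - 53/15·(x - 3) - 179/15·(x - 3)² + 157/15·(x - 3)³.
With (x - 3) = 2/3: g(11/3) = -631/405.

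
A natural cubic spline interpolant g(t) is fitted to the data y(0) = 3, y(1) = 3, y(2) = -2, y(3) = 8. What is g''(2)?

Let M_i = g''(x_i). Step sizes h_i = 1, 1, 1; slopes of the chords Δ_i = (y_(i+1) - y_i)/h_i = 0, -5, 10.
  1·M_0 + 4·M_1 + 1·M_2 = 6(Δ_1 - Δ_0) = -30
  1·M_1 + 4·M_2 + 1·M_3 = 6(Δ_2 - Δ_1) = 90
Natural end conditions: M_0 = M_3 = 0.
Forward elimination and back-substitution give M_0 = 0, M_1 = -14, M_2 = 26, M_3 = 0.

26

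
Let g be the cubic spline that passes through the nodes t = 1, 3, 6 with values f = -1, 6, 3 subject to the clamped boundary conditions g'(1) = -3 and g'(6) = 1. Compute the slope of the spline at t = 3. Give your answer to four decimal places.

With M_i denoting the second derivative at x_i, h_i = 2, 3, and Δ_i = (y_(i+1) − y_i)/h_i = 7/2, -1:
  2·M_0 + 10·M_1 + 3·M_2 = 6(Δ_1 - Δ_0) = -27
Clamped end conditions give two more equations: 2h_0·M_0 + h_0·M_1 = 6(Δ_0 - g'(1)) = 39 and h_1·M_1 + 2h_1·M_2 = 6(g'(6) - Δ_1) = 12.
Forward elimination and back-substitution give M_0 = 53/4, M_1 = -7, M_2 = 11/2.
On [3, 6], g'(t) = b_1 + 2c_1·(t - 3) + 3d_1·(t - 3)² with b_1 = Δ_1 - h_1(2M_1 + M_2)/6 = 13/4, c_1 = M_1/2 = -7/2, d_1 = (M_2 - M_1)/(6h_1) = 25/36. So g'(3) = 13/4.

3.2500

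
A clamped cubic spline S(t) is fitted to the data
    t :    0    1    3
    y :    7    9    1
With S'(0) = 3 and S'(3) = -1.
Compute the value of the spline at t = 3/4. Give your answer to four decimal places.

8.9453

With m_i denoting the second derivative at x_i, h_i = 1, 2, and Δ_i = (y_(i+1) − y_i)/h_i = 2, -4:
  1·m_0 + 6·m_1 + 2·m_2 = 6(Δ_1 - Δ_0) = -36
Clamped end conditions give two more equations: 2h_0·m_0 + h_0·m_1 = 6(Δ_0 - S'(0)) = -6 and h_1·m_1 + 2h_1·m_2 = 6(S'(3) - Δ_1) = 18.
Solving: m_0 = 5/3, m_1 = -28/3, m_2 = 55/6.
On [0, 1], S(t) = 7 + 3·t + 5/6·t² - 11/6·t³.
With t = 3/4: S(3/4) = 1145/128.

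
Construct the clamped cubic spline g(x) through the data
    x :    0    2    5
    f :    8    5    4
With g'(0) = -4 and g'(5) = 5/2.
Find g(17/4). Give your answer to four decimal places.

Write M_i for g''(x_i). With h_i = 2, 3 and divided differences Δ_i = -3/2, -1/3, the continuity of g' gives the tridiagonal system
  2·M_0 + 10·M_1 + 3·M_2 = 6(Δ_1 - Δ_0) = 7
Clamped end conditions give two more equations: 2h_0·M_0 + h_0·M_1 = 6(Δ_0 - g'(0)) = 15 and h_1·M_1 + 2h_1·M_2 = 6(g'(5) - Δ_1) = 17.
Solving the tridiagonal system: M_0 = 87/20, M_1 = -6/5, M_2 = 103/30.
On [2, 5], g(x) = 5 - 17/20·(x - 2) - 3/5·(x - 2)² + 139/540·(x - 2)³.
With (x - 2) = 9/4: g(17/4) = 3817/1280.

2.9820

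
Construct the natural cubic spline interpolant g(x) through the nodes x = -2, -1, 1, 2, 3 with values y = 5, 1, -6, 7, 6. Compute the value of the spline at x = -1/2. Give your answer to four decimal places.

-2.8102

With M_i denoting the second derivative at x_i, h_i = 1, 2, 1, 1, and Δ_i = (y_(i+1) − y_i)/h_i = -4, -7/2, 13, -1:
  1·M_0 + 6·M_1 + 2·M_2 = 6(Δ_1 - Δ_0) = 3
  2·M_1 + 6·M_2 + 1·M_3 = 6(Δ_2 - Δ_1) = 99
  1·M_2 + 4·M_3 + 1·M_4 = 6(Δ_3 - Δ_2) = -84
Natural end conditions: M_0 = M_4 = 0.
Solving the tridiagonal system: M_0 = 0, M_1 = -891/122, M_2 = 1428/61, M_3 = -1638/61, M_4 = 0.
On [-1, 1], g(x) = 1 - 785/122·(x + 1) - 891/244·(x + 1)² + 1249/488·(x + 1)³.
With (x + 1) = 1/2: g(-1/2) = -10971/3904.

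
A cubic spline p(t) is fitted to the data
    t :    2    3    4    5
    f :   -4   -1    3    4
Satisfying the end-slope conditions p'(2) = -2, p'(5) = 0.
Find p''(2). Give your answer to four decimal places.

15.7333

Write m_i for p''(x_i). With h_i = 1, 1, 1 and divided differences Δ_i = 3, 4, 1, the continuity of p' gives the tridiagonal system
  1·m_0 + 4·m_1 + 1·m_2 = 6(Δ_1 - Δ_0) = 6
  1·m_1 + 4·m_2 + 1·m_3 = 6(Δ_2 - Δ_1) = -18
Clamped end conditions give two more equations: 2h_0·m_0 + h_0·m_1 = 6(Δ_0 - p'(2)) = 30 and h_2·m_2 + 2h_2·m_3 = 6(p'(5) - Δ_2) = -6.
Forward elimination and back-substitution give m_0 = 236/15, m_1 = -22/15, m_2 = -58/15, m_3 = -16/15.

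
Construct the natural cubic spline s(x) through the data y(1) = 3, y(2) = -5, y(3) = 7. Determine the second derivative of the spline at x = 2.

Put M_i = s'' at the i-th knot. Here h = (1, 1) and Δ = (-8, 12), so the interior equations h_(i-1)·M_(i-1) + 2(h_(i-1)+h_i)·M_i + h_i·M_(i+1) = 6(Δ_i − Δ_(i-1)) read
  1·M_0 + 4·M_1 + 1·M_2 = 6(Δ_1 - Δ_0) = 120
Natural end conditions: M_0 = M_2 = 0.
Solving: M_0 = 0, M_1 = 30, M_2 = 0.

30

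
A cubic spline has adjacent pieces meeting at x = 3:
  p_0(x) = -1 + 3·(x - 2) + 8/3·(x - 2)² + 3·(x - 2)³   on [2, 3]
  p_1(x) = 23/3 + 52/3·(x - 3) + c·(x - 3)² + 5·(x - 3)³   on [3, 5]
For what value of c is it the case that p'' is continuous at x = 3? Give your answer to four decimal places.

p_0''(x) = 16/3 + 18·(x - 2), so p_0''(3) = 70/3. On the right, p_1''(3) = 2c, so c = 35/3.

11.6667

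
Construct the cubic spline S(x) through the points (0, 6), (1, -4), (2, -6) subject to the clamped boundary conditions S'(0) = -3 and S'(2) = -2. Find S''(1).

23

With m_i denoting the second derivative at x_i, h_i = 1, 1, and Δ_i = (y_(i+1) − y_i)/h_i = -10, -2:
  1·m_0 + 4·m_1 + 1·m_2 = 6(Δ_1 - Δ_0) = 48
Clamped end conditions give two more equations: 2h_0·m_0 + h_0·m_1 = 6(Δ_0 - S'(0)) = -42 and h_1·m_1 + 2h_1·m_2 = 6(S'(2) - Δ_1) = 0.
Hence m_0 = -65/2, m_1 = 23, m_2 = -23/2.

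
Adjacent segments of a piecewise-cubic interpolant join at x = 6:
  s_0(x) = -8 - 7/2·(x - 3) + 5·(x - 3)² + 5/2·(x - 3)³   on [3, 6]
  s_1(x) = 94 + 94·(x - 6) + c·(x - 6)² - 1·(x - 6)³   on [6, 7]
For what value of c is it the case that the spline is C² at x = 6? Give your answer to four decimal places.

27.5000

s_0''(x) = 10 + 15·(x - 3), so s_0''(6) = 55. On the right, s_1''(6) = 2c, so c = 55/2.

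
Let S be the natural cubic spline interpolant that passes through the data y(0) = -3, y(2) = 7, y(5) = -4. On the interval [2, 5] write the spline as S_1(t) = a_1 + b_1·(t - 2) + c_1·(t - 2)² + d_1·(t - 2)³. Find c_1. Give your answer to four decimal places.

Put σ_i = S'' at the i-th knot. Here h = (2, 3) and Δ = (5, -11/3), so the interior equations h_(i-1)·σ_(i-1) + 2(h_(i-1)+h_i)·σ_i + h_i·σ_(i+1) = 6(Δ_i − Δ_(i-1)) read
  2·σ_0 + 10·σ_1 + 3·σ_2 = 6(Δ_1 - Δ_0) = -52
Natural end conditions: σ_0 = σ_2 = 0.
Solving the tridiagonal system: σ_0 = 0, σ_1 = -26/5, σ_2 = 0.
On [2, 5], with S_1(t) = a_1 + b_1·(t - 2) + c_1·(t - 2)² + d_1·(t - 2)³: c_1 = σ_1/2 = -13/5, d_1 = (σ_2 - σ_1)/(6h_1) = 13/45, b_1 = Δ_1 - h_1(2σ_1 + σ_2)/6 = 23/15.

-2.6000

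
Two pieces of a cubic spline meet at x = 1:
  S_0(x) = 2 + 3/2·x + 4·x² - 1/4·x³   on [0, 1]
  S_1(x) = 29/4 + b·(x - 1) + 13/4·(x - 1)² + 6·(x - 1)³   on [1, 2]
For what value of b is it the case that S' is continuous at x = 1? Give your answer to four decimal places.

S_0'(x) = 3/2 + 8·x - 3/4·x², so S_0'(1) = 35/4. On the right, S_1'(1) = b, so b = 35/4.

8.7500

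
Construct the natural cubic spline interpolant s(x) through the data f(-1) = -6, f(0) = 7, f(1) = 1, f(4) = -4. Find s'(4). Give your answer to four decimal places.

1.8495

Put M_i = s'' at the i-th knot. Here h = (1, 1, 3) and Δ = (13, -6, -5/3), so the interior equations h_(i-1)·M_(i-1) + 2(h_(i-1)+h_i)·M_i + h_i·M_(i+1) = 6(Δ_i − Δ_(i-1)) read
  1·M_0 + 4·M_1 + 1·M_2 = 6(Δ_1 - Δ_0) = -114
  1·M_1 + 8·M_2 + 3·M_3 = 6(Δ_2 - Δ_1) = 26
Natural end conditions: M_0 = M_3 = 0.
Solving the tridiagonal system: M_0 = 0, M_1 = -938/31, M_2 = 218/31, M_3 = 0.
On [1, 4], s'(x) = b_2 + 2c_2·(x - 1) + 3d_2·(x - 1)² with b_2 = Δ_2 - h_2(2M_2 + M_3)/6 = -809/93, c_2 = M_2/2 = 109/31, d_2 = (M_3 - M_2)/(6h_2) = -109/279. So s'(4) = 172/93.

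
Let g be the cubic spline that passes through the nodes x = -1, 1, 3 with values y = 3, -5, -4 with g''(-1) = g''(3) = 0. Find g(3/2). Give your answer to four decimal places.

-5.4883

Write M_i for g''(x_i). With h_i = 2, 2 and divided differences Δ_i = -4, 1/2, the continuity of g' gives the tridiagonal system
  2·M_0 + 8·M_1 + 2·M_2 = 6(Δ_1 - Δ_0) = 27
Natural end conditions: M_0 = M_2 = 0.
Solving: M_0 = 0, M_1 = 27/8, M_2 = 0.
On [1, 3], g(x) = -5 - 7/4·(x - 1) + 27/16·(x - 1)² - 9/32·(x - 1)³.
With (x - 1) = 1/2: g(3/2) = -1405/256.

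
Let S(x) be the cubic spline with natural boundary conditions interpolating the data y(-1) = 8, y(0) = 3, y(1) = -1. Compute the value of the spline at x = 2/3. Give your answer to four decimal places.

0.2593

Write σ_i for S''(x_i). With h_i = 1, 1 and divided differences Δ_i = -5, -4, the continuity of S' gives the tridiagonal system
  1·σ_0 + 4·σ_1 + 1·σ_2 = 6(Δ_1 - Δ_0) = 6
Natural end conditions: σ_0 = σ_2 = 0.
Solving: σ_0 = 0, σ_1 = 3/2, σ_2 = 0.
On [0, 1], S(x) = 3 - 9/2·x + 3/4·x² - 1/4·x³.
With x = 2/3: S(2/3) = 7/27.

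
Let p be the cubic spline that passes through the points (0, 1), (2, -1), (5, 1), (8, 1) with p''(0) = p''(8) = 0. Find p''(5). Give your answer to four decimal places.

-0.6306

Let M_i = p''(x_i). Step sizes h_i = 2, 3, 3; slopes of the chords Δ_i = (y_(i+1) - y_i)/h_i = -1, 2/3, 0.
  2·M_0 + 10·M_1 + 3·M_2 = 6(Δ_1 - Δ_0) = 10
  3·M_1 + 12·M_2 + 3·M_3 = 6(Δ_2 - Δ_1) = -4
Natural end conditions: M_0 = M_3 = 0.
Solving: M_0 = 0, M_1 = 44/37, M_2 = -70/111, M_3 = 0.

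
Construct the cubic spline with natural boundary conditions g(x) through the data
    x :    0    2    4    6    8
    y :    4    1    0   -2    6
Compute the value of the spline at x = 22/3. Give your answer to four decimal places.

2.5079

Let m_i = g''(x_i). Step sizes h_i = 2, 2, 2, 2; slopes of the chords Δ_i = (y_(i+1) - y_i)/h_i = -3/2, -1/2, -1, 4.
  2·m_0 + 8·m_1 + 2·m_2 = 6(Δ_1 - Δ_0) = 6
  2·m_1 + 8·m_2 + 2·m_3 = 6(Δ_2 - Δ_1) = -3
  2·m_2 + 8·m_3 + 2·m_4 = 6(Δ_3 - Δ_2) = 30
Natural end conditions: m_0 = m_4 = 0.
Solving the tridiagonal system: m_0 = 0, m_1 = 33/28, m_2 = -12/7, m_3 = 117/28, m_4 = 0.
On [6, 8], g(x) = -2 + 17/14·(x - 6) + 117/56·(x - 6)² - 39/112·(x - 6)³.
With (x - 6) = 4/3: g(22/3) = 158/63.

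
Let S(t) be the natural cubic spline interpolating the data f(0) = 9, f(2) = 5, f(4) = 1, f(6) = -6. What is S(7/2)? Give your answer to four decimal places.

With M_i denoting the second derivative at x_i, h_i = 2, 2, 2, and Δ_i = (y_(i+1) − y_i)/h_i = -2, -2, -7/2:
  2·M_0 + 8·M_1 + 2·M_2 = 6(Δ_1 - Δ_0) = 0
  2·M_1 + 8·M_2 + 2·M_3 = 6(Δ_2 - Δ_1) = -9
Natural end conditions: M_0 = M_3 = 0.
Solving: M_0 = 0, M_1 = 3/10, M_2 = -6/5, M_3 = 0.
On [2, 4], S(t) = 5 - 9/5·(t - 2) + 3/20·(t - 2)² - 1/8·(t - 2)³.
With (t - 2) = 3/2: S(7/2) = 709/320.

2.2156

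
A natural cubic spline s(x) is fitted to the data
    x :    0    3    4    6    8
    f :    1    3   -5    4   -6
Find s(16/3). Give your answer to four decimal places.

0.3401

With σ_i denoting the second derivative at x_i, h_i = 3, 1, 2, 2, and Δ_i = (y_(i+1) − y_i)/h_i = 2/3, -8, 9/2, -5:
  3·σ_0 + 8·σ_1 + 1·σ_2 = 6(Δ_1 - Δ_0) = -52
  1·σ_1 + 6·σ_2 + 2·σ_3 = 6(Δ_2 - Δ_1) = 75
  2·σ_2 + 8·σ_3 + 2·σ_4 = 6(Δ_3 - Δ_2) = -57
Natural end conditions: σ_0 = σ_4 = 0.
Forward elimination and back-substitution give σ_0 = 0, σ_1 = -1501/172, σ_2 = 766/43, σ_3 = -3983/344, σ_4 = 0.
On [4, 6], s(x) = -5 - 3629/1032·(x - 4) + 383/43·(x - 4)² - 10111/4128·(x - 4)³.
With (x - 4) = 4/3: s(16/3) = 2369/6966.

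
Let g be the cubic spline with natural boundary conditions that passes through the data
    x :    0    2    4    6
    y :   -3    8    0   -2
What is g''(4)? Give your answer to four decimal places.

4.3000

Put M_i = g'' at the i-th knot. Here h = (2, 2, 2) and Δ = (11/2, -4, -1), so the interior equations h_(i-1)·M_(i-1) + 2(h_(i-1)+h_i)·M_i + h_i·M_(i+1) = 6(Δ_i − Δ_(i-1)) read
  2·M_0 + 8·M_1 + 2·M_2 = 6(Δ_1 - Δ_0) = -57
  2·M_1 + 8·M_2 + 2·M_3 = 6(Δ_2 - Δ_1) = 18
Natural end conditions: M_0 = M_3 = 0.
Solving the tridiagonal system: M_0 = 0, M_1 = -41/5, M_2 = 43/10, M_3 = 0.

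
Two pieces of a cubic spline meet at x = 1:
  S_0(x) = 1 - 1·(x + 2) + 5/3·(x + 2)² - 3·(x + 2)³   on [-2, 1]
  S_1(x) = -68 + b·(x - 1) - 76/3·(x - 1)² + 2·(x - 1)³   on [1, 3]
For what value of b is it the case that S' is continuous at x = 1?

-72

S_0'(x) = -1 + 10/3·(x + 2) - 9·(x + 2)², so S_0'(1) = -72. On the right, S_1'(1) = b, so b = -72.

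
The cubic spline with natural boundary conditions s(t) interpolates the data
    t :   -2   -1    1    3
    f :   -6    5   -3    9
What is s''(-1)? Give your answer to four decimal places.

Let m_i = s''(x_i). Step sizes h_i = 1, 2, 2; slopes of the chords Δ_i = (y_(i+1) - y_i)/h_i = 11, -4, 6.
  1·m_0 + 6·m_1 + 2·m_2 = 6(Δ_1 - Δ_0) = -90
  2·m_1 + 8·m_2 + 2·m_3 = 6(Δ_2 - Δ_1) = 60
Natural end conditions: m_0 = m_3 = 0.
Forward elimination and back-substitution give m_0 = 0, m_1 = -210/11, m_2 = 135/11, m_3 = 0.

-19.0909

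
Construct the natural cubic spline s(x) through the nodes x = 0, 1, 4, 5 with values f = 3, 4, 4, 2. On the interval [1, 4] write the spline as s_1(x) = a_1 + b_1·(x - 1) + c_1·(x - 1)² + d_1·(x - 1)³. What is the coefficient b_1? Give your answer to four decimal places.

Put M_i = s'' at the i-th knot. Here h = (1, 3, 1) and Δ = (1, 0, -2), so the interior equations h_(i-1)·M_(i-1) + 2(h_(i-1)+h_i)·M_i + h_i·M_(i+1) = 6(Δ_i − Δ_(i-1)) read
  1·M_0 + 8·M_1 + 3·M_2 = 6(Δ_1 - Δ_0) = -6
  3·M_1 + 8·M_2 + 1·M_3 = 6(Δ_2 - Δ_1) = -12
Natural end conditions: M_0 = M_3 = 0.
Solving: M_0 = 0, M_1 = -12/55, M_2 = -78/55, M_3 = 0.
On [1, 4], with s_1(x) = a_1 + b_1·(x - 1) + c_1·(x - 1)² + d_1·(x - 1)³: c_1 = M_1/2 = -6/55, d_1 = (M_2 - M_1)/(6h_1) = -1/15, b_1 = Δ_1 - h_1(2M_1 + M_2)/6 = 51/55.

0.9273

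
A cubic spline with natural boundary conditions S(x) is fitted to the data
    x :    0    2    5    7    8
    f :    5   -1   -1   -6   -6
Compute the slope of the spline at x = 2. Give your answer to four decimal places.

Put m_i = S'' at the i-th knot. Here h = (2, 3, 2, 1) and Δ = (-3, 0, -5/2, 0), so the interior equations h_(i-1)·m_(i-1) + 2(h_(i-1)+h_i)·m_i + h_i·m_(i+1) = 6(Δ_i − Δ_(i-1)) read
  2·m_0 + 10·m_1 + 3·m_2 = 6(Δ_1 - Δ_0) = 18
  3·m_1 + 10·m_2 + 2·m_3 = 6(Δ_2 - Δ_1) = -15
  2·m_2 + 6·m_3 + 1·m_4 = 6(Δ_3 - Δ_2) = 15
Natural end conditions: m_0 = m_4 = 0.
Forward elimination and back-substitution give m_0 = 0, m_1 = 684/253, m_2 = -762/253, m_3 = 1773/506, m_4 = 0.
On [2, 5], S'(x) = b_1 + 2c_1·(x - 2) + 3d_1·(x - 2)² with b_1 = Δ_1 - h_1(2m_1 + m_2)/6 = -303/253, c_1 = m_1/2 = 342/253, d_1 = (m_2 - m_1)/(6h_1) = -241/759. So S'(2) = -303/253.

-1.1976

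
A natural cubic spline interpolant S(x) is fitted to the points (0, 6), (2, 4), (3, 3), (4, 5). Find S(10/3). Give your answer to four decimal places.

With M_i denoting the second derivative at x_i, h_i = 2, 1, 1, and Δ_i = (y_(i+1) − y_i)/h_i = -1, -1, 2:
  2·M_0 + 6·M_1 + 1·M_2 = 6(Δ_1 - Δ_0) = 0
  1·M_1 + 4·M_2 + 1·M_3 = 6(Δ_2 - Δ_1) = 18
Natural end conditions: M_0 = M_3 = 0.
Solving the tridiagonal system: M_0 = 0, M_1 = -18/23, M_2 = 108/23, M_3 = 0.
On [3, 4], S(x) = 3 + 10/23·(x - 3) + 54/23·(x - 3)² - 18/23·(x - 3)³.
With (x - 3) = 1/3: S(10/3) = 233/69.

3.3768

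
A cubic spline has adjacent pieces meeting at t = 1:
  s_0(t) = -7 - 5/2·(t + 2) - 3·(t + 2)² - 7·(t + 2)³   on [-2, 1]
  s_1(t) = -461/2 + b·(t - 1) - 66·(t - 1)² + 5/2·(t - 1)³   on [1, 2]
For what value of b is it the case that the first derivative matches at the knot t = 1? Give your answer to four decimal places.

-209.5000

s_0'(t) = -5/2 - 6·(t + 2) - 21·(t + 2)², so s_0'(1) = -419/2. On the right, s_1'(1) = b, so b = -419/2.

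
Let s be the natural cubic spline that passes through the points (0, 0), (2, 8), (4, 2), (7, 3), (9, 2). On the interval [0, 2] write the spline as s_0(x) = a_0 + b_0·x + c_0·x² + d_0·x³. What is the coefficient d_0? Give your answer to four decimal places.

With m_i denoting the second derivative at x_i, h_i = 2, 2, 3, 2, and Δ_i = (y_(i+1) − y_i)/h_i = 4, -3, 1/3, -1/2:
  2·m_0 + 8·m_1 + 2·m_2 = 6(Δ_1 - Δ_0) = -42
  2·m_1 + 10·m_2 + 3·m_3 = 6(Δ_2 - Δ_1) = 20
  3·m_2 + 10·m_3 + 2·m_4 = 6(Δ_3 - Δ_2) = -5
Natural end conditions: m_0 = m_4 = 0.
Solving the tridiagonal system: m_0 = 0, m_1 = -1063/172, m_2 = 160/43, m_3 = -139/86, m_4 = 0.
On [0, 2], with s_0(x) = a_0 + b_0·x + c_0·x² + d_0·x³: c_0 = m_0/2 = 0, d_0 = (m_1 - m_0)/(6h_0) = -1063/2064, b_0 = Δ_0 - h_0(2m_0 + m_1)/6 = 3127/516.

-0.5150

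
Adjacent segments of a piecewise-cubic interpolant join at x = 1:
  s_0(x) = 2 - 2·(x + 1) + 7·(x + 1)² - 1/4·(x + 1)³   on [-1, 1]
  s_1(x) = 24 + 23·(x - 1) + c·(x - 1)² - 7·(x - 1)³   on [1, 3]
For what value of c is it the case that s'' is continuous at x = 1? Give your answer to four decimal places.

5.5000

s_0''(x) = 14 - 3/2·(x + 1), so s_0''(1) = 11. On the right, s_1''(1) = 2c, so c = 11/2.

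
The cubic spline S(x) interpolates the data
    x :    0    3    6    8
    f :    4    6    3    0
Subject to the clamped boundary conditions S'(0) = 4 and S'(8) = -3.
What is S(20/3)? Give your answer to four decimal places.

2.4172

Let M_i = S''(x_i). Step sizes h_i = 3, 3, 2; slopes of the chords Δ_i = (y_(i+1) - y_i)/h_i = 2/3, -1, -3/2.
  3·M_0 + 12·M_1 + 3·M_2 = 6(Δ_1 - Δ_0) = -10
  3·M_1 + 10·M_2 + 2·M_3 = 6(Δ_2 - Δ_1) = -3
Clamped end conditions give two more equations: 2h_0·M_0 + h_0·M_1 = 6(Δ_0 - S'(0)) = -20 and h_2·M_2 + 2h_2·M_3 = 6(S'(8) - Δ_2) = -9.
Hence M_0 = -377/114, M_1 = -1/19, M_2 = 7/38, M_3 = -89/38.
On [6, 8], S(x) = 3 - 16/19·(x - 6) + 7/76·(x - 6)² - 4/19·(x - 6)³.
With (x - 6) = 2/3: S(20/3) = 1240/513.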